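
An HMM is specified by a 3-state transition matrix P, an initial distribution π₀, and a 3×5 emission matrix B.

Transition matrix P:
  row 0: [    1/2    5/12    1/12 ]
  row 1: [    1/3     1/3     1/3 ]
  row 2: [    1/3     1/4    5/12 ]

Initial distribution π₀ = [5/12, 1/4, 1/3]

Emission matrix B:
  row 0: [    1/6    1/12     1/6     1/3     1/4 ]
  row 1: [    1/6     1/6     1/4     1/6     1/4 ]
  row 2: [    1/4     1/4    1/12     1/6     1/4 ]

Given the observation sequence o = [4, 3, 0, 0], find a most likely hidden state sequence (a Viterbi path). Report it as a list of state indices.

t=0: δ = [1.042e-01, 6.250e-02, 8.333e-02]  (obs o_0=4)
t=1: δ = [1.736e-02, 7.234e-03, 5.787e-03]  ψ = [0, 0, 2]  (obs o_1=3)
t=2: δ = [1.447e-03, 1.206e-03, 6.028e-04]  ψ = [0, 0, 1]  (obs o_2=0)
t=3: δ = [1.206e-04, 1.005e-04, 1.005e-04]  ψ = [0, 0, 1]  (obs o_3=0)
backtrack: best end state = 0; path = [0, 0, 0, 0]

path = [0, 0, 0, 0]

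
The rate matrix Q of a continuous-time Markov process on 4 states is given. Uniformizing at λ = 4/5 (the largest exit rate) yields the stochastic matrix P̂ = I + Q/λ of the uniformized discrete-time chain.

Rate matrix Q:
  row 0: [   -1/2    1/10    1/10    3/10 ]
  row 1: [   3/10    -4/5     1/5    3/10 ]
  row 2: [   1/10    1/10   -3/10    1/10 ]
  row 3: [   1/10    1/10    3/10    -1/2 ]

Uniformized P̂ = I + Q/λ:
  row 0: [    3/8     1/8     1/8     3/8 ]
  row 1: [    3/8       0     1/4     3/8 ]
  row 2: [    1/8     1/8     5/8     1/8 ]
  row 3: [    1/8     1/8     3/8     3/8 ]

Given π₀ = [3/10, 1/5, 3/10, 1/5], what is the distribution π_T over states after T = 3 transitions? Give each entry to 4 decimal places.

t=0: π = [0.3000, 0.2000, 0.3000, 0.2000]
t=1: π = [0.2500, 0.1000, 0.3500, 0.3000]
t=2: π = [0.2125, 0.1125, 0.3875, 0.2875]
t=3: π = [0.2063, 0.1109, 0.4047, 0.2781]

π = [0.2063, 0.1109, 0.4047, 0.2781]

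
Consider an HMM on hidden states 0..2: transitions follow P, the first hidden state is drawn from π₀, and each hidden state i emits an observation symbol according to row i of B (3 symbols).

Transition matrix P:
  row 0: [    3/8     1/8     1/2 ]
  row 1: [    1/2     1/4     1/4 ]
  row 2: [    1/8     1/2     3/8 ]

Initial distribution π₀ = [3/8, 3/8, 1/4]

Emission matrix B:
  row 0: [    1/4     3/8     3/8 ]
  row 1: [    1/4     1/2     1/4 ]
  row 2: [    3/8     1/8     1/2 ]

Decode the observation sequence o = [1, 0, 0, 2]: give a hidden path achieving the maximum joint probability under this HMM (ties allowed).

t=0: δ = [1.406e-01, 1.875e-01, 3.125e-02]  (obs o_0=1)
t=1: δ = [2.344e-02, 1.172e-02, 2.637e-02]  ψ = [1, 1, 0]  (obs o_1=0)
t=2: δ = [2.197e-03, 3.296e-03, 4.395e-03]  ψ = [0, 2, 0]  (obs o_2=0)
t=3: δ = [6.180e-04, 5.493e-04, 8.240e-04]  ψ = [1, 2, 2]  (obs o_3=2)
backtrack: best end state = 2; path = [1, 0, 2, 2]

path = [1, 0, 2, 2]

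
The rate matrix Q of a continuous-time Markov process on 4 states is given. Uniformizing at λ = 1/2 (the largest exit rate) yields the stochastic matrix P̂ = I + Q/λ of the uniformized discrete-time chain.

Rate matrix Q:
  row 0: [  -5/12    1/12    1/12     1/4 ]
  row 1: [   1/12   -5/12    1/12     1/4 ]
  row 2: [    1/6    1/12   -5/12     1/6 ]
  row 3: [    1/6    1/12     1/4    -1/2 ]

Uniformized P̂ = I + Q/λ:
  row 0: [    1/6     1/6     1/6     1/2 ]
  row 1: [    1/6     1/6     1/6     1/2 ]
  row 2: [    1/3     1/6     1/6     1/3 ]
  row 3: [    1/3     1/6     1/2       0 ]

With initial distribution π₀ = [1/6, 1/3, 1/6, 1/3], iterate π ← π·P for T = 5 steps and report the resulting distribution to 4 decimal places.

π = [0.2619, 0.1667, 0.2677, 0.3037]

t=0: π = [0.1667, 0.3333, 0.1667, 0.3333]
t=1: π = [0.2500, 0.1667, 0.2778, 0.3056]
t=2: π = [0.2639, 0.1667, 0.2685, 0.3009]
t=3: π = [0.2616, 0.1667, 0.2670, 0.3048]
t=4: π = [0.2620, 0.1667, 0.2683, 0.3031]
t=5: π = [0.2619, 0.1667, 0.2677, 0.3037]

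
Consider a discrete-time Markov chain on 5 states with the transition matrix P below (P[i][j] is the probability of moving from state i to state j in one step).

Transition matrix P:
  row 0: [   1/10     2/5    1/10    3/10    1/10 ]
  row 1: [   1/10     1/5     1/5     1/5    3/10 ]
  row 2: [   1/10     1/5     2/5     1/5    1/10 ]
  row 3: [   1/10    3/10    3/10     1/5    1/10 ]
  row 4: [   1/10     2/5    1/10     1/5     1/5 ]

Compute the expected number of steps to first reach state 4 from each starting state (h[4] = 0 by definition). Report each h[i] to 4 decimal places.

h = [6.4642, 5.3981, 6.7476, 6.6127, 0.0000]

First-step conditioning: h[4] = 0; for i ≠ 4, h[i] = 1 + Σ_k P[i][k]·h[k].
  h[0] = 1 + 1/10·h[0] + 2/5·h[1] + 1/10·h[2] + 3/10·h[3]
  h[1] = 1 + 1/10·h[0] + 1/5·h[1] + 1/5·h[2] + 1/5·h[3]
  h[2] = 1 + 1/10·h[0] + 1/5·h[1] + 2/5·h[2] + 1/5·h[3]
  h[3] = 1 + 1/10·h[0] + 3/10·h[1] + 3/10·h[2] + 1/5·h[3]
Solving the 4×4 linear system over states ≠ 4 gives exactly h = [4790/741, 4000/741, 5000/741, 4900/741, 0] (h[4] = 0 is the target).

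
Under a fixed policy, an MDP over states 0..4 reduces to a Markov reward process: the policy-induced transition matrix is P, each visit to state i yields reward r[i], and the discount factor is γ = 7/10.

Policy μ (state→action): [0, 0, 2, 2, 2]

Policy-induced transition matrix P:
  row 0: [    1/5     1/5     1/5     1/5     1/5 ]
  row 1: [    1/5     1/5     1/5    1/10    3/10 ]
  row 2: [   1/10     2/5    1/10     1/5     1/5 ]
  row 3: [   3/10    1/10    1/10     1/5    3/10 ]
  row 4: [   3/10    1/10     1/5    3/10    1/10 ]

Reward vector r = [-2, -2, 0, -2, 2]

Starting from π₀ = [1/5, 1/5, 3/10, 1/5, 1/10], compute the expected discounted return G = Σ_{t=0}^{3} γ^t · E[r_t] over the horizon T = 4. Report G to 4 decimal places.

t=0: π = [0.2000, 0.2000, 0.3000, 0.2000, 0.1000], E[r] = -1.0000, γ^t·E[r] = -1.000000, running G = -1.000000
t=1: π = [0.2000, 0.2300, 0.1500, 0.1900, 0.2300], E[r] = -0.7800, γ^t·E[r] = -0.546000, running G = -1.546000
t=2: π = [0.2270, 0.1880, 0.1660, 0.2000, 0.2190], E[r] = -0.7920, γ^t·E[r] = -0.388080, running G = -1.934080
t=3: π = [0.2253, 0.1913, 0.1634, 0.2031, 0.2169], E[r] = -0.8056, γ^t·E[r] = -0.276321, running G = -2.210401

G = -2.2104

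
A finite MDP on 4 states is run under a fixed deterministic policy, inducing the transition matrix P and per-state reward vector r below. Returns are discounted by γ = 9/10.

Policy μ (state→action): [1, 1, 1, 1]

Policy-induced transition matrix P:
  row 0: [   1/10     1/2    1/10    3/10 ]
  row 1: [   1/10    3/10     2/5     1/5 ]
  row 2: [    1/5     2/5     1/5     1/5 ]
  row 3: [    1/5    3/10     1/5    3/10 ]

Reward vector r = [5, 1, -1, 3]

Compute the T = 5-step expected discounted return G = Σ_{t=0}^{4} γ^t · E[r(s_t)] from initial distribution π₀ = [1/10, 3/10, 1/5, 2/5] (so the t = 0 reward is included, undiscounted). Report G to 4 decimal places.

t=0: π = [0.1000, 0.3000, 0.2000, 0.4000], E[r] = 1.8000, γ^t·E[r] = 1.800000, running G = 1.800000
t=1: π = [0.1600, 0.3400, 0.2500, 0.2500], E[r] = 1.6400, γ^t·E[r] = 1.476000, running G = 3.276000
t=2: π = [0.1500, 0.3570, 0.2520, 0.2410], E[r] = 1.5780, γ^t·E[r] = 1.278180, running G = 4.554180
t=3: π = [0.1493, 0.3552, 0.2564, 0.2391], E[r] = 1.5626, γ^t·E[r] = 1.139135, running G = 5.693315
t=4: π = [0.1496, 0.3555, 0.2561, 0.2388], E[r] = 1.5637, γ^t·E[r] = 1.025917, running G = 6.719233

G = 6.7192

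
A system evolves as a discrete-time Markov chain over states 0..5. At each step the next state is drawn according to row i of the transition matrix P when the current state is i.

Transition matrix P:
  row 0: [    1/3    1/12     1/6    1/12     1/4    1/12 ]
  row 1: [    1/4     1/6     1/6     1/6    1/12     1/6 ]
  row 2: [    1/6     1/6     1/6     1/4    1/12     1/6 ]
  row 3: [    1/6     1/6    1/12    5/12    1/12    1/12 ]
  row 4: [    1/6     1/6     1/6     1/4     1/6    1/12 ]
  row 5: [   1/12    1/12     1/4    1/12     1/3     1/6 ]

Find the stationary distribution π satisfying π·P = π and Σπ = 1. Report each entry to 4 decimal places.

π = [0.2022, 0.1400, 0.1580, 0.2220, 0.1599, 0.1180]

Balance equations π_j = Σ_i π_i·P[i][j]:
  π_0 = 1/3·π_0 + 1/4·π_1 + 1/6·π_2 + 1/6·π_3 + 1/6·π_4 + 1/12·π_5
  π_1 = 1/12·π_0 + 1/6·π_1 + 1/6·π_2 + 1/6·π_3 + 1/6·π_4 + 1/12·π_5
  π_2 = 1/6·π_0 + 1/6·π_1 + 1/6·π_2 + 1/12·π_3 + 1/6·π_4 + 1/4·π_5
  π_3 = 1/12·π_0 + 1/6·π_1 + 1/4·π_2 + 5/12·π_3 + 1/4·π_4 + 1/12·π_5
  π_4 = 1/4·π_0 + 1/12·π_1 + 1/12·π_2 + 1/12·π_3 + 1/6·π_4 + 1/3·π_5
  normalize: π_0 + π_1 + π_2 + π_3 + π_4 + π_5 = 1
Solving the linear system gives exactly π = [32227/159383, 22311/159383, 25183/159383, 35377/159383, 25478/159383, 18807/159383].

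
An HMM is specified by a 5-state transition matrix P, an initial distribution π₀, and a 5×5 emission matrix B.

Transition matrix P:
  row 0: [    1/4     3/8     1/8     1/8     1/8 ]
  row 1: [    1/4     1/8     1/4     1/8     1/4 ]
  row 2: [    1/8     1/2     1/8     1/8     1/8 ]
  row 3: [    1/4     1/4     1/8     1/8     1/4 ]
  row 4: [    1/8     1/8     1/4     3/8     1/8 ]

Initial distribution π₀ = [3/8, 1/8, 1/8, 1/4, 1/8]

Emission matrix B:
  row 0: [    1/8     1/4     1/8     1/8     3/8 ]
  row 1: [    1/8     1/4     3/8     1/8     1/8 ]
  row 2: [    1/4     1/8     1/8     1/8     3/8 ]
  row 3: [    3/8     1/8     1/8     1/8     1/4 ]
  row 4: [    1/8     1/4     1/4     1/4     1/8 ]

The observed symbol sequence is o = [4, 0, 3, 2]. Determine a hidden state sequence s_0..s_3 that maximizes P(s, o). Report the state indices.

path = [0, 1, 2, 1]

t=0: δ = [1.406e-01, 1.562e-02, 4.688e-02, 6.250e-02, 1.562e-02]  (obs o_0=4)
t=1: δ = [4.395e-03, 6.592e-03, 4.395e-03, 6.592e-03, 2.197e-03]  ψ = [0, 0, 0, 0, 0]  (obs o_1=0)
t=2: δ = [2.060e-04, 2.747e-04, 2.060e-04, 1.030e-04, 4.120e-04]  ψ = [1, 2, 1, 1, 1]  (obs o_2=3)
t=3: δ = [8.583e-06, 3.862e-05, 1.287e-05, 1.931e-05, 1.717e-05]  ψ = [1, 2, 4, 4, 1]  (obs o_3=2)
backtrack: best end state = 1; path = [0, 1, 2, 1]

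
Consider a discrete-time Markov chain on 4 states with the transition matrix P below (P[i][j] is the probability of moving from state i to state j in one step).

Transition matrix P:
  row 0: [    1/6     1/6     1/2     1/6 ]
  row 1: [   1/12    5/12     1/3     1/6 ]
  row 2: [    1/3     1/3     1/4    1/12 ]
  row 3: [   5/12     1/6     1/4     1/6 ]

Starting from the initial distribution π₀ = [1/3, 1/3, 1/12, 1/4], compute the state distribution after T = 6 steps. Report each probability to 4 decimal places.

π = [0.2322, 0.2962, 0.3327, 0.1389]

t=0: π = [0.3333, 0.3333, 0.0833, 0.2500]
t=1: π = [0.2153, 0.2639, 0.3611, 0.1597]
t=2: π = [0.2448, 0.2928, 0.3258, 0.1366]
t=3: π = [0.2307, 0.2942, 0.3356, 0.1395]
t=4: π = [0.2330, 0.2961, 0.3322, 0.1387]
t=5: π = [0.2320, 0.2961, 0.3329, 0.1390]
t=6: π = [0.2322, 0.2962, 0.3327, 0.1389]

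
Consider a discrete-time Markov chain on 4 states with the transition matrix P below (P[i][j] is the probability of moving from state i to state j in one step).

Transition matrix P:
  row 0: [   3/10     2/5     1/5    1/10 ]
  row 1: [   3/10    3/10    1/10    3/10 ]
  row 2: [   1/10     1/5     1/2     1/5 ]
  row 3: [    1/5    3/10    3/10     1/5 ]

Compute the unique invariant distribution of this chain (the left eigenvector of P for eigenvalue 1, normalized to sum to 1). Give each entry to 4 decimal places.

Balance equations π_j = Σ_i π_i·P[i][j]:
  π_0 = 3/10·π_0 + 3/10·π_1 + 1/10·π_2 + 1/5·π_3
  π_1 = 2/5·π_0 + 3/10·π_1 + 1/5·π_2 + 3/10·π_3
  π_2 = 1/5·π_0 + 1/10·π_1 + 1/2·π_2 + 3/10·π_3
  normalize: π_0 + π_1 + π_2 + π_3 = 1
Solving the linear system gives exactly π = [51/227, 67/227, 62/227, 47/227].

π = [0.2247, 0.2952, 0.2731, 0.2070]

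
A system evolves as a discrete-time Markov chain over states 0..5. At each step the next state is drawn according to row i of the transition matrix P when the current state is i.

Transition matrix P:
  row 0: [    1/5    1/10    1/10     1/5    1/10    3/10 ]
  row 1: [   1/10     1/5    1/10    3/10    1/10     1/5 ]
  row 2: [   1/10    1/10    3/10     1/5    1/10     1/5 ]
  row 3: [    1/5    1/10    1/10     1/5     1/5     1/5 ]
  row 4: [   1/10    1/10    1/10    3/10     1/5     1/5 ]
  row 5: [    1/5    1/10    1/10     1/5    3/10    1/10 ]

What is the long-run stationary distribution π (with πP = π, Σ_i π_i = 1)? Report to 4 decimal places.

π = [0.1584, 0.1111, 0.1250, 0.2291, 0.1802, 0.1962]

Balance equations π_j = Σ_i π_i·P[i][j]:
  π_0 = 1/5·π_0 + 1/10·π_1 + 1/10·π_2 + 1/5·π_3 + 1/10·π_4 + 1/5·π_5
  π_1 = 1/10·π_0 + 1/5·π_1 + 1/10·π_2 + 1/10·π_3 + 1/10·π_4 + 1/10·π_5
  π_2 = 1/10·π_0 + 1/10·π_1 + 3/10·π_2 + 1/10·π_3 + 1/10·π_4 + 1/10·π_5
  π_3 = 1/5·π_0 + 3/10·π_1 + 1/5·π_2 + 1/5·π_3 + 3/10·π_4 + 1/5·π_5
  π_4 = 1/10·π_0 + 1/10·π_1 + 1/10·π_2 + 1/5·π_3 + 1/5·π_4 + 3/10·π_5
  normalize: π_0 + π_1 + π_2 + π_3 + π_4 + π_5 = 1
Solving the linear system gives exactly π = [1381/8720, 1/9, 1/8, 999/4360, 707/3924, 1711/8720].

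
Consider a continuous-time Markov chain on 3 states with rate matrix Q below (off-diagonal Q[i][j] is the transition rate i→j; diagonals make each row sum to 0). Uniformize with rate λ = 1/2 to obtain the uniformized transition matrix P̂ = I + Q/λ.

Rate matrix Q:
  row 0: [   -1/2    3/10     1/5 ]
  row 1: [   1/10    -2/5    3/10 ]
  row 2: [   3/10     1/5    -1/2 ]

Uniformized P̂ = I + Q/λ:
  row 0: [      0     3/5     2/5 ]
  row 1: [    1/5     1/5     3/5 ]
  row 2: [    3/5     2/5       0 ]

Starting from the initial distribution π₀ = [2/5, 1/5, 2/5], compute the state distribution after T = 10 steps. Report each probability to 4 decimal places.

π = [0.2801, 0.3800, 0.3399]

t=0: π = [0.4000, 0.2000, 0.4000]
t=1: π = [0.2800, 0.4400, 0.2800]
t=2: π = [0.2560, 0.3680, 0.3760]
t=3: π = [0.2992, 0.3776, 0.3232]
t=4: π = [0.2694, 0.3843, 0.3462]
t=5: π = [0.2846, 0.3770, 0.3384]
t=6: π = [0.2784, 0.3815, 0.3401]
t=7: π = [0.2803, 0.3794, 0.3403]
t=8: π = [0.2800, 0.3802, 0.3398]
t=9: π = [0.2799, 0.3800, 0.3401]
t=10: π = [0.2801, 0.3800, 0.3399]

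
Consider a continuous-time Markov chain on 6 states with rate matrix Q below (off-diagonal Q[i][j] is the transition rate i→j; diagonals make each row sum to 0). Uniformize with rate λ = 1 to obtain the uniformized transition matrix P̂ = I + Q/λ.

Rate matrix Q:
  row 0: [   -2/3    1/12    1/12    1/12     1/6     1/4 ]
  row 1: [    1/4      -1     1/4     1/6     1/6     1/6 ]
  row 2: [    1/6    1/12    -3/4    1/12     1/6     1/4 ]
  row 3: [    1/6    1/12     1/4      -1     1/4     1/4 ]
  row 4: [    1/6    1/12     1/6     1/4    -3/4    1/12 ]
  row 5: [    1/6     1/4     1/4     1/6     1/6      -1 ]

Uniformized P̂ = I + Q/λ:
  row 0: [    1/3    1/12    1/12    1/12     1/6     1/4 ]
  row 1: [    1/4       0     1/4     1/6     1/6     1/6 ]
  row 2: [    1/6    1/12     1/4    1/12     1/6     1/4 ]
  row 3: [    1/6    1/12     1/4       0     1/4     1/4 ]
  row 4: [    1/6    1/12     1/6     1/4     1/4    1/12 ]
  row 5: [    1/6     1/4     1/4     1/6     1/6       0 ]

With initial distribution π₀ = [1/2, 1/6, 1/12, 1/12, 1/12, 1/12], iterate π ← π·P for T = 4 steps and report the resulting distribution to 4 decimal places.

π = [0.2105, 0.1030, 0.1985, 0.1274, 0.1934, 0.1673]

t=0: π = [0.5000, 0.1667, 0.0833, 0.0833, 0.0833, 0.0833]
t=1: π = [0.2639, 0.0833, 0.1597, 0.1111, 0.1806, 0.2014]
t=2: π = [0.2176, 0.1100, 0.1910, 0.1279, 0.1910, 0.1626]
t=3: π = [0.2121, 0.1013, 0.1978, 0.1272, 0.1932, 0.1684]
t=4: π = [0.2105, 0.1030, 0.1985, 0.1274, 0.1934, 0.1673]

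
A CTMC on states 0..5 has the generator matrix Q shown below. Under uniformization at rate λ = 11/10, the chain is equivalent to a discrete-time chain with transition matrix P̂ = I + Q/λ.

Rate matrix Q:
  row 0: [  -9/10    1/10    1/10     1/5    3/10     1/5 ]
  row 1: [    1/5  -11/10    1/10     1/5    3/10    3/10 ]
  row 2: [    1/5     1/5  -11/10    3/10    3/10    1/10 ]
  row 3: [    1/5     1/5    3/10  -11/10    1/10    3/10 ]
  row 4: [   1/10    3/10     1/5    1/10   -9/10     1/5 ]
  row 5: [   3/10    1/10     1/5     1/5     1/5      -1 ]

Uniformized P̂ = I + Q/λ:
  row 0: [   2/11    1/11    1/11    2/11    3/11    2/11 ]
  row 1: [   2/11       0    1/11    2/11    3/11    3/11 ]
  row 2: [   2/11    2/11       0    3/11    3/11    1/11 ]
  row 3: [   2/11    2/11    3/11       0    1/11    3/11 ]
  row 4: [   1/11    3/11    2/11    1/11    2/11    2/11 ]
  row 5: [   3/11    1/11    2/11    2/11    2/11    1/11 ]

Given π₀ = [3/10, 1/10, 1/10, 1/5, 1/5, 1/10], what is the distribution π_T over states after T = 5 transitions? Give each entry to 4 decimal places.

t=0: π = [0.3000, 0.1000, 0.1000, 0.2000, 0.2000, 0.1000]
t=1: π = [0.1727, 0.1455, 0.1455, 0.1364, 0.2091, 0.1909]
t=2: π = [0.1802, 0.1413, 0.1388, 0.1512, 0.2116, 0.1769]
t=3: π = [0.1787, 0.1429, 0.1411, 0.1477, 0.2099, 0.1797]
t=4: π = [0.1791, 0.1423, 0.1404, 0.1487, 0.2105, 0.1791]
t=5: π = [0.1790, 0.1425, 0.1406, 0.1484, 0.2103, 0.1792]

π = [0.1790, 0.1425, 0.1406, 0.1484, 0.2103, 0.1792]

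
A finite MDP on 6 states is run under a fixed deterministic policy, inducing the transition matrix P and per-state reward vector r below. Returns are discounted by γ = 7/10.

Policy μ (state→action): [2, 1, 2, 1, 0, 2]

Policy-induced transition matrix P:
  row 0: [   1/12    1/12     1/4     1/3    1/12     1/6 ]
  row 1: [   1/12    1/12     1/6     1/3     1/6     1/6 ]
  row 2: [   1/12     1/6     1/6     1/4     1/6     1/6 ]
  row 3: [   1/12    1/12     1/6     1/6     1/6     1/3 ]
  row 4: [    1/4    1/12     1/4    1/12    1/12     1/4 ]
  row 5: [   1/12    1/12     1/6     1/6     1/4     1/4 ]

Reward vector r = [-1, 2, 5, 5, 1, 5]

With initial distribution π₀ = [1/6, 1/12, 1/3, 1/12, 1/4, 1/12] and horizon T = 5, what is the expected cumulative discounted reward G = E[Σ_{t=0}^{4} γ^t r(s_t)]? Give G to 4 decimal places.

G = 8.7494

t=0: π = [0.1667, 0.0833, 0.3333, 0.0833, 0.2500, 0.0833], E[r] = 2.7500, γ^t·E[r] = 2.750000, running G = 2.750000
t=1: π = [0.1250, 0.1111, 0.2014, 0.2153, 0.1389, 0.2083], E[r] = 3.3611, γ^t·E[r] = 2.352778, running G = 5.102778
t=2: π = [0.1065, 0.1001, 0.1887, 0.2112, 0.1620, 0.2315], E[r] = 3.4126, γ^t·E[r] = 1.672182, running G = 6.774959
t=3: π = [0.1103, 0.0991, 0.1890, 0.2033, 0.1636, 0.2347], E[r] = 3.3865, γ^t·E[r] = 1.161562, running G = 7.936521
t=4: π = [0.1106, 0.0991, 0.1895, 0.2037, 0.1634, 0.2337], E[r] = 3.3856, γ^t·E[r] = 0.812877, running G = 8.749398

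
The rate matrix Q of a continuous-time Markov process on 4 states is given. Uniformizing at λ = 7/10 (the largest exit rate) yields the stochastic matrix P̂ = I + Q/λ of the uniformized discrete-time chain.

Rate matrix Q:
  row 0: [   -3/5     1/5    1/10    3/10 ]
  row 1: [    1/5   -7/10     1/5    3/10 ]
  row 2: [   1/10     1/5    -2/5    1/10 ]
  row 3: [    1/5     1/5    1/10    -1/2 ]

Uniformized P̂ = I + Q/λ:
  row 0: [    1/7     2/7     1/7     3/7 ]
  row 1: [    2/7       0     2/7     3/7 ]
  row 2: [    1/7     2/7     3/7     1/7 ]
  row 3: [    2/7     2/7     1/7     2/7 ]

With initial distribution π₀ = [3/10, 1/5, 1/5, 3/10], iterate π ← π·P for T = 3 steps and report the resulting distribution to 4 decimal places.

t=0: π = [0.3000, 0.2000, 0.2000, 0.3000]
t=1: π = [0.2143, 0.2286, 0.2286, 0.3286]
t=2: π = [0.2224, 0.2204, 0.2408, 0.3163]
t=3: π = [0.2195, 0.2227, 0.2431, 0.3146]

π = [0.2195, 0.2227, 0.2431, 0.3146]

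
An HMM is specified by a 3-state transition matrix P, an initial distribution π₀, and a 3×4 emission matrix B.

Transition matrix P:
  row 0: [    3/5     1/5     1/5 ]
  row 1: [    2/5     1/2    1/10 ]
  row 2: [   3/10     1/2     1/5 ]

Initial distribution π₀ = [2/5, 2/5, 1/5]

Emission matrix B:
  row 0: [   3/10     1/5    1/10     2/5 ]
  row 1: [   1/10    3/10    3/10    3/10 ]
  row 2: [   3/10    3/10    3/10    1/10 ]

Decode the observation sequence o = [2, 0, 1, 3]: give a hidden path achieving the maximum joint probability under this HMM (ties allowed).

t=0: δ = [4.000e-02, 1.200e-01, 6.000e-02]  (obs o_0=2)
t=1: δ = [1.440e-02, 6.000e-03, 3.600e-03]  ψ = [1, 1, 1]  (obs o_1=0)
t=2: δ = [1.728e-03, 9.000e-04, 8.640e-04]  ψ = [0, 1, 0]  (obs o_2=1)
t=3: δ = [4.147e-04, 1.350e-04, 3.456e-05]  ψ = [0, 1, 0]  (obs o_3=3)
backtrack: best end state = 0; path = [1, 0, 0, 0]

path = [1, 0, 0, 0]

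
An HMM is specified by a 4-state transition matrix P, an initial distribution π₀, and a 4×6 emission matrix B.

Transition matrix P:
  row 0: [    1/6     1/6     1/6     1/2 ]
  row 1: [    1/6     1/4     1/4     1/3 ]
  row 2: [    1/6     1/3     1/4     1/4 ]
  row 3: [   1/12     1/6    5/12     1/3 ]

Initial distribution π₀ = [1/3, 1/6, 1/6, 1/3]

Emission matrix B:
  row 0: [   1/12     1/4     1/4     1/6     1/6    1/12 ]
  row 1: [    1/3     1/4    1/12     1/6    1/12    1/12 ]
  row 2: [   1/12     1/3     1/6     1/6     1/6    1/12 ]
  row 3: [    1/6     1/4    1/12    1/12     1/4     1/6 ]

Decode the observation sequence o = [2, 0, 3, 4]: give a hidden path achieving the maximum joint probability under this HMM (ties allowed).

path = [0, 3, 2, 3]

t=0: δ = [8.333e-02, 1.389e-02, 2.778e-02, 2.778e-02]  (obs o_0=2)
t=1: δ = [1.157e-03, 4.630e-03, 1.157e-03, 6.944e-03]  ψ = [0, 0, 0, 0]  (obs o_1=0)
t=2: δ = [1.286e-04, 1.929e-04, 4.823e-04, 1.929e-04]  ψ = [1, 1, 3, 3]  (obs o_2=3)
t=3: δ = [1.340e-05, 1.340e-05, 2.009e-05, 3.014e-05]  ψ = [2, 2, 2, 2]  (obs o_3=4)
backtrack: best end state = 3; path = [0, 3, 2, 3]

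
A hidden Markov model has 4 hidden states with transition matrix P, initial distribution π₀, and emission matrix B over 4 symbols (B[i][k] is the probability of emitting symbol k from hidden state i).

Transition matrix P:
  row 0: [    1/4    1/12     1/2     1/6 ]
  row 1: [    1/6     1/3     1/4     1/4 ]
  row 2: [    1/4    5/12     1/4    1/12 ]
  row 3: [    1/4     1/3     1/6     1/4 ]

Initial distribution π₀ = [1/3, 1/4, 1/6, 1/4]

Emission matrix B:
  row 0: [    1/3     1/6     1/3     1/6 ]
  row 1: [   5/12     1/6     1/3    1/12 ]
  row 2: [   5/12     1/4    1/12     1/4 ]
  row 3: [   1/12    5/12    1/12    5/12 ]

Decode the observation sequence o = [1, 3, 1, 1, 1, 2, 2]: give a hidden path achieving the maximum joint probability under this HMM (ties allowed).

path = [3, 3, 3, 3, 3, 1, 1]

t=0: δ = [5.556e-02, 4.167e-02, 4.167e-02, 1.042e-01]  (obs o_0=1)
t=1: δ = [4.340e-03, 2.894e-03, 6.944e-03, 1.085e-02]  ψ = [3, 3, 0, 3]  (obs o_1=3)
t=2: δ = [4.521e-04, 6.028e-04, 5.425e-04, 1.130e-03]  ψ = [3, 3, 0, 3]  (obs o_2=1)
t=3: δ = [4.710e-05, 6.279e-05, 5.651e-05, 1.177e-04]  ψ = [3, 3, 0, 3]  (obs o_3=1)
t=4: δ = [4.906e-06, 6.541e-06, 5.887e-06, 1.226e-05]  ψ = [3, 3, 0, 3]  (obs o_4=1)
t=5: δ = [1.022e-06, 1.363e-06, 2.044e-07, 2.555e-07]  ψ = [3, 3, 0, 3]  (obs o_5=2)
t=6: δ = [8.517e-08, 1.514e-07, 4.258e-08, 2.839e-08]  ψ = [0, 1, 0, 1]  (obs o_6=2)
backtrack: best end state = 1; path = [3, 3, 3, 3, 3, 1, 1]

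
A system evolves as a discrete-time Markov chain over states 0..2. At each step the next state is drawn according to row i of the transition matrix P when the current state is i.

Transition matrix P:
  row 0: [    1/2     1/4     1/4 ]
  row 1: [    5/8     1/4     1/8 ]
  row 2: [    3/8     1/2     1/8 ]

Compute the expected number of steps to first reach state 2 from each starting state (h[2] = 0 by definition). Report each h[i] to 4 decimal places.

First-step conditioning: h[2] = 0; for i ≠ 2, h[i] = 1 + Σ_k P[i][k]·h[k].
  h[0] = 1 + 1/2·h[0] + 1/4·h[1]
  h[1] = 1 + 5/8·h[0] + 1/4·h[1]
Solving the 2×2 linear system over states ≠ 2 gives exactly h = [32/7, 36/7, 0] (h[2] = 0 is the target).

h = [4.5714, 5.1429, 0.0000]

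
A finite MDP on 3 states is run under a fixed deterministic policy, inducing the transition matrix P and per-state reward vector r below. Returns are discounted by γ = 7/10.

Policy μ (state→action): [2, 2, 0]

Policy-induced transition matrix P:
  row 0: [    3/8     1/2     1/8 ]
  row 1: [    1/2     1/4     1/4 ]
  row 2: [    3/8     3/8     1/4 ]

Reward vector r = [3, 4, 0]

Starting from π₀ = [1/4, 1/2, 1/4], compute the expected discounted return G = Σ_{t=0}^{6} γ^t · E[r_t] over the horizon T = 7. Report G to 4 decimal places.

t=0: π = [0.2500, 0.5000, 0.2500], E[r] = 2.7500, γ^t·E[r] = 2.750000, running G = 2.750000
t=1: π = [0.4375, 0.3438, 0.2188], E[r] = 2.6875, γ^t·E[r] = 1.881250, running G = 4.631250
t=2: π = [0.4180, 0.3867, 0.1953], E[r] = 2.8008, γ^t·E[r] = 1.372383, running G = 6.003633
t=3: π = [0.4233, 0.3789, 0.1978], E[r] = 2.7856, γ^t·E[r] = 0.955476, running G = 6.959109
t=4: π = [0.4224, 0.3806, 0.1971], E[r] = 2.7893, γ^t·E[r] = 0.669713, running G = 7.628821
t=5: π = [0.4226, 0.3802, 0.1972], E[r] = 2.7886, γ^t·E[r] = 0.468682, running G = 8.097503
t=6: π = [0.4225, 0.3803, 0.1972], E[r] = 2.7888, γ^t·E[r] = 0.328094, running G = 8.425598

G = 8.4256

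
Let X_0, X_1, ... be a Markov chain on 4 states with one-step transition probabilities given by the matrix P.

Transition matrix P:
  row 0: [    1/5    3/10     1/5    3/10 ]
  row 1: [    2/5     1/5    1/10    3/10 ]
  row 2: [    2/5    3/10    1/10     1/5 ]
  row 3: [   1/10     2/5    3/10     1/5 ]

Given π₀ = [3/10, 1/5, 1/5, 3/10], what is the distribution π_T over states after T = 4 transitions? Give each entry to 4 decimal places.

π = [0.2693, 0.2961, 0.1782, 0.2564]

t=0: π = [0.3000, 0.2000, 0.2000, 0.3000]
t=1: π = [0.2500, 0.3100, 0.1900, 0.2500]
t=2: π = [0.2750, 0.2940, 0.1750, 0.2560]
t=3: π = [0.2682, 0.2962, 0.1787, 0.2569]
t=4: π = [0.2693, 0.2961, 0.1782, 0.2564]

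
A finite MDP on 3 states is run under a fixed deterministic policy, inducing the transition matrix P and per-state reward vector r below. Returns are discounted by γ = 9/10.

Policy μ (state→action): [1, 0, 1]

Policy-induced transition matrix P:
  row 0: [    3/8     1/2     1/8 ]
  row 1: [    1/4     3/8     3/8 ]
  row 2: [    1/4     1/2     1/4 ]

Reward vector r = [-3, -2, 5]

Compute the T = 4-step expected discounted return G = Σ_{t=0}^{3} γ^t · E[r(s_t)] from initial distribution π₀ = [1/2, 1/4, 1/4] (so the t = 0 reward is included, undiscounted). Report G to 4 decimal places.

t=0: π = [0.5000, 0.2500, 0.2500], E[r] = -0.7500, γ^t·E[r] = -0.750000, running G = -0.750000
t=1: π = [0.3125, 0.4688, 0.2188], E[r] = -0.7813, γ^t·E[r] = -0.703125, running G = -1.453125
t=2: π = [0.2891, 0.4414, 0.2695], E[r] = -0.4023, γ^t·E[r] = -0.325898, running G = -1.779023
t=3: π = [0.2861, 0.4448, 0.2690], E[r] = -0.4028, γ^t·E[r] = -0.293665, running G = -2.072688

G = -2.0727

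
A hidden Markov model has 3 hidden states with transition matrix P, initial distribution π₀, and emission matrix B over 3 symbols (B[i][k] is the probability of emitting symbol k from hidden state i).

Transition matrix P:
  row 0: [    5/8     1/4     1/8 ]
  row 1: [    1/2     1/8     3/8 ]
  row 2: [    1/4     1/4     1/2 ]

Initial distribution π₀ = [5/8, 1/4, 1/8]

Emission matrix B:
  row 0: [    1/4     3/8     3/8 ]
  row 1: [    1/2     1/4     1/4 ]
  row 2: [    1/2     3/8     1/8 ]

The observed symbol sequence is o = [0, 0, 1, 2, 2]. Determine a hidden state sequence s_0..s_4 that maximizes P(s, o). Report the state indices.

t=0: δ = [1.562e-01, 1.250e-01, 6.250e-02]  (obs o_0=0)
t=1: δ = [2.441e-02, 1.953e-02, 2.344e-02]  ψ = [0, 0, 1]  (obs o_1=0)
t=2: δ = [5.722e-03, 1.526e-03, 4.395e-03]  ψ = [0, 0, 2]  (obs o_2=1)
t=3: δ = [1.341e-03, 3.576e-04, 2.747e-04]  ψ = [0, 0, 2]  (obs o_3=2)
t=4: δ = [3.143e-04, 8.382e-05, 2.095e-05]  ψ = [0, 0, 0]  (obs o_4=2)
backtrack: best end state = 0; path = [0, 0, 0, 0, 0]

path = [0, 0, 0, 0, 0]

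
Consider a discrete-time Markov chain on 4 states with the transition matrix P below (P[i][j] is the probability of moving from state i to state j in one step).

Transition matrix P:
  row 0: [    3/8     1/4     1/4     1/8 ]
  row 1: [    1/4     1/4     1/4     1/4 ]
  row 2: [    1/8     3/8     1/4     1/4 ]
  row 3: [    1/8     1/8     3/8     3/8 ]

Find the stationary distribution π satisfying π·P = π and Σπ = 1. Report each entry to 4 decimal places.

π = [0.2089, 0.2533, 0.2820, 0.2559]

Balance equations π_j = Σ_i π_i·P[i][j]:
  π_0 = 3/8·π_0 + 1/4·π_1 + 1/8·π_2 + 1/8·π_3
  π_1 = 1/4·π_0 + 1/4·π_1 + 3/8·π_2 + 1/8·π_3
  π_2 = 1/4·π_0 + 1/4·π_1 + 1/4·π_2 + 3/8·π_3
  normalize: π_0 + π_1 + π_2 + π_3 = 1
Solving the linear system gives exactly π = [80/383, 97/383, 108/383, 98/383].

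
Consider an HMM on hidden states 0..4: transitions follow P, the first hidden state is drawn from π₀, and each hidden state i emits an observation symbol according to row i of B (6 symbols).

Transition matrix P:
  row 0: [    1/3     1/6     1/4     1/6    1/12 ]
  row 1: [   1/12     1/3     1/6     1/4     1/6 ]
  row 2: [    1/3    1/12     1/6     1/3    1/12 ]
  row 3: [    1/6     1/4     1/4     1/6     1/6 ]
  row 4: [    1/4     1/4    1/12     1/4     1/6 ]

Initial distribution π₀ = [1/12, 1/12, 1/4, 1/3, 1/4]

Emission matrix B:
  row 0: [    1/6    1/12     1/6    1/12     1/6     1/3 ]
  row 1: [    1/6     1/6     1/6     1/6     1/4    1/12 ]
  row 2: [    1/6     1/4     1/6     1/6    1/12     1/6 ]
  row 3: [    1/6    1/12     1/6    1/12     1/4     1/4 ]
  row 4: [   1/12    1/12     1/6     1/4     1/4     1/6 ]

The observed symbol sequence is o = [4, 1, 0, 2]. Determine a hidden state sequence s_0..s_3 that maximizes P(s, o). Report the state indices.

path = [3, 2, 0, 0]

t=0: δ = [1.389e-02, 2.083e-02, 2.083e-02, 8.333e-02, 6.250e-02]  (obs o_0=4)
t=1: δ = [1.302e-03, 3.472e-03, 5.208e-03, 1.302e-03, 1.157e-03]  ψ = [4, 3, 3, 4, 3]  (obs o_1=1)
t=2: δ = [2.894e-04, 1.929e-04, 1.447e-04, 2.894e-04, 4.823e-05]  ψ = [2, 1, 2, 2, 1]  (obs o_2=0)
t=3: δ = [1.608e-05, 1.206e-05, 1.206e-05, 8.038e-06, 8.038e-06]  ψ = [0, 3, 0, 0, 3]  (obs o_3=2)
backtrack: best end state = 0; path = [3, 2, 0, 0]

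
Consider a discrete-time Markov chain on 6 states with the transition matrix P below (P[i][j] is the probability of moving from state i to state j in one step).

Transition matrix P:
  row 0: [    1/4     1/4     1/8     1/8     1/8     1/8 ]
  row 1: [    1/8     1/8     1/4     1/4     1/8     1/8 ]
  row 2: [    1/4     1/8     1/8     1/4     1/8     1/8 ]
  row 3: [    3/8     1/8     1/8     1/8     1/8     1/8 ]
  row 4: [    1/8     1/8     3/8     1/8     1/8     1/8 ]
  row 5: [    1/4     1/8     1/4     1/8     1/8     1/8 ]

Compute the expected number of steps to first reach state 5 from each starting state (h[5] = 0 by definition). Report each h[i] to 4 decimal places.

First-step conditioning: h[5] = 0; for i ≠ 5, h[i] = 1 + Σ_k P[i][k]·h[k].
  h[0] = 1 + 1/4·h[0] + 1/4·h[1] + 1/8·h[2] + 1/8·h[3] + 1/8·h[4]
  h[1] = 1 + 1/8·h[0] + 1/8·h[1] + 1/4·h[2] + 1/4·h[3] + 1/8·h[4]
  h[2] = 1 + 1/4·h[0] + 1/8·h[1] + 1/8·h[2] + 1/4·h[3] + 1/8·h[4]
  h[3] = 1 + 3/8·h[0] + 1/8·h[1] + 1/8·h[2] + 1/8·h[3] + 1/8·h[4]
  h[4] = 1 + 1/8·h[0] + 1/8·h[1] + 3/8·h[2] + 1/8·h[3] + 1/8·h[4]
Solving the 5×5 linear system over states ≠ 5 gives exactly h = [8, 8, 8, 8, 8, 0] (h[5] = 0 is the target).

h = [8.0000, 8.0000, 8.0000, 8.0000, 8.0000, 0.0000]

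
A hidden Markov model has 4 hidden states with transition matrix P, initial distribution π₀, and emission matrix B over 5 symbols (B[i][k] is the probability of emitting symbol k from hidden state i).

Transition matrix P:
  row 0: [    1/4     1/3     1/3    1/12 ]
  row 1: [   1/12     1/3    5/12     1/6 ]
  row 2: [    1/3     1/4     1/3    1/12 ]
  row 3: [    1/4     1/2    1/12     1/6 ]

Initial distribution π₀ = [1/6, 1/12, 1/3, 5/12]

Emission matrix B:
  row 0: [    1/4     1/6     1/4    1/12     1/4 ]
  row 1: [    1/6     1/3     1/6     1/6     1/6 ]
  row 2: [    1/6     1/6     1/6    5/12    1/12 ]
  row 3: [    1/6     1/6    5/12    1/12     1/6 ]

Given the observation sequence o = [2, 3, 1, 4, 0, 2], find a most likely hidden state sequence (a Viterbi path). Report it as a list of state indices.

t=0: δ = [4.167e-02, 1.389e-02, 5.556e-02, 1.736e-01]  (obs o_0=2)
t=1: δ = [3.617e-03, 1.447e-02, 7.716e-03, 2.411e-03]  ψ = [3, 3, 2, 3]  (obs o_1=3)
t=2: δ = [4.287e-04, 1.608e-03, 1.005e-03, 4.019e-04]  ψ = [2, 1, 1, 1]  (obs o_2=1)
t=3: δ = [8.372e-05, 8.931e-05, 5.582e-05, 4.465e-05]  ψ = [2, 1, 1, 1]  (obs o_3=4)
t=4: δ = [5.233e-06, 4.961e-06, 6.202e-06, 2.481e-06]  ψ = [0, 1, 1, 1]  (obs o_4=0)
t=5: δ = [5.168e-07, 2.907e-07, 3.445e-07, 3.445e-07]  ψ = [2, 0, 1, 1]  (obs o_5=2)
backtrack: best end state = 0; path = [3, 1, 1, 1, 2, 0]

path = [3, 1, 1, 1, 2, 0]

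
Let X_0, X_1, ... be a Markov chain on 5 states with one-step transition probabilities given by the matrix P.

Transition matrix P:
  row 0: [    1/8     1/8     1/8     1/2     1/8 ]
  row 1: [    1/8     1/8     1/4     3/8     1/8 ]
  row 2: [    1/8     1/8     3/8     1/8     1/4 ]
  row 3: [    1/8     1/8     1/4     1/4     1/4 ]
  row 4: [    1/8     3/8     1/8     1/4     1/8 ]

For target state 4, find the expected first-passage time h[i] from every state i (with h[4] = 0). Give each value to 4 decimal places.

h = [5.1429, 5.1429, 4.5714, 4.5714, 0.0000]

First-step conditioning: h[4] = 0; for i ≠ 4, h[i] = 1 + Σ_k P[i][k]·h[k].
  h[0] = 1 + 1/8·h[0] + 1/8·h[1] + 1/8·h[2] + 1/2·h[3]
  h[1] = 1 + 1/8·h[0] + 1/8·h[1] + 1/4·h[2] + 3/8·h[3]
  h[2] = 1 + 1/8·h[0] + 1/8·h[1] + 3/8·h[2] + 1/8·h[3]
  h[3] = 1 + 1/8·h[0] + 1/8·h[1] + 1/4·h[2] + 1/4·h[3]
Solving the 4×4 linear system over states ≠ 4 gives exactly h = [36/7, 36/7, 32/7, 32/7, 0] (h[4] = 0 is the target).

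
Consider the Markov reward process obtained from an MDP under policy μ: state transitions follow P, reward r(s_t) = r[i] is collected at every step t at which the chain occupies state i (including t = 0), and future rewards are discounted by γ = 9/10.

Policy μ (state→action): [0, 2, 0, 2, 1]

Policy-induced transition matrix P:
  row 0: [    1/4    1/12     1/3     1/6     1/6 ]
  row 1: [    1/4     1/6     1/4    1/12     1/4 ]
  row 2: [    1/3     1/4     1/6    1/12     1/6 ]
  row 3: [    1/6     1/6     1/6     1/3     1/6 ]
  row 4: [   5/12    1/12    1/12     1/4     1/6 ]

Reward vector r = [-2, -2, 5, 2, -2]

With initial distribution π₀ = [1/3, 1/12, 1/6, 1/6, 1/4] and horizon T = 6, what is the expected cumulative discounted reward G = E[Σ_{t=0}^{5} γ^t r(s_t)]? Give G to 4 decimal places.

t=0: π = [0.3333, 0.0833, 0.1667, 0.1667, 0.2500], E[r] = -0.1667, γ^t·E[r] = -0.166667, running G = -0.166667
t=1: π = [0.2917, 0.1319, 0.2083, 0.1944, 0.1736], E[r] = 0.2361, γ^t·E[r] = 0.212500, running G = 0.045833
t=2: π = [0.2801, 0.1453, 0.2118, 0.1852, 0.1777], E[r] = 0.2234, γ^t·E[r] = 0.180938, running G = 0.226771
t=3: π = [0.2818, 0.1462, 0.2106, 0.1826, 0.1788], E[r] = 0.2049, γ^t·E[r] = 0.149344, running G = 0.376115
t=4: π = [0.2821, 0.1458, 0.2109, 0.1823, 0.1788], E[r] = 0.2055, γ^t·E[r] = 0.134821, running G = 0.510935
t=5: π = [0.2822, 0.1458, 0.2109, 0.1822, 0.1788], E[r] = 0.2054, γ^t·E[r] = 0.121308, running G = 0.632243

G = 0.6322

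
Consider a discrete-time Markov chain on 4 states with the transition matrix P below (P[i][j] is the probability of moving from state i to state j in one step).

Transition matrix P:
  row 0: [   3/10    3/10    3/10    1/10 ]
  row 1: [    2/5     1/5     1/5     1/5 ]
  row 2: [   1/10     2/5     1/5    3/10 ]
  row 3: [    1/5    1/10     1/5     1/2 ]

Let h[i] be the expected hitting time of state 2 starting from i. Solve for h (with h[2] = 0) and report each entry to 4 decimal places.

h = [3.9080, 4.3103, 0.0000, 4.4253]

First-step conditioning: h[2] = 0; for i ≠ 2, h[i] = 1 + Σ_k P[i][k]·h[k].
  h[0] = 1 + 3/10·h[0] + 3/10·h[1] + 1/10·h[3]
  h[1] = 1 + 2/5·h[0] + 1/5·h[1] + 1/5·h[3]
  h[3] = 1 + 1/5·h[0] + 1/10·h[1] + 1/2·h[3]
Solving the 3×3 linear system over states ≠ 2 gives exactly h = [340/87, 125/29, 0, 385/87] (h[2] = 0 is the target).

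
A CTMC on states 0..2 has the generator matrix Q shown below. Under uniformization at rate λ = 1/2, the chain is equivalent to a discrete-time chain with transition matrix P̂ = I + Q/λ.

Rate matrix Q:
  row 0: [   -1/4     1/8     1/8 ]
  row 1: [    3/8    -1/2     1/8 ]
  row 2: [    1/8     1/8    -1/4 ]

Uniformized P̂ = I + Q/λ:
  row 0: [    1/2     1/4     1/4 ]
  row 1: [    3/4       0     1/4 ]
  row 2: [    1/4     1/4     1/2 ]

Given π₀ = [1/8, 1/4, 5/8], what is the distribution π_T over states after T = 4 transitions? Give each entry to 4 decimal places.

t=0: π = [0.1250, 0.2500, 0.6250]
t=1: π = [0.4063, 0.1875, 0.4063]
t=2: π = [0.4453, 0.2031, 0.3516]
t=3: π = [0.4629, 0.1992, 0.3379]
t=4: π = [0.4653, 0.2002, 0.3345]

π = [0.4653, 0.2002, 0.3345]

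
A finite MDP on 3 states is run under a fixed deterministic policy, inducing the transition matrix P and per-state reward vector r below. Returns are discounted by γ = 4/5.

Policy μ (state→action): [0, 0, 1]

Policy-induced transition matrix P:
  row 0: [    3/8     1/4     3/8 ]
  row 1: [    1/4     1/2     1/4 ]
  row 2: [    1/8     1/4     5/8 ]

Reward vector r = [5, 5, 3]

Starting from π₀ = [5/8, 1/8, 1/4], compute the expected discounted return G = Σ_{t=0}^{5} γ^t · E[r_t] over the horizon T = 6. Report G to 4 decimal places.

G = 15.5881

t=0: π = [0.6250, 0.1250, 0.2500], E[r] = 4.5000, γ^t·E[r] = 4.500000, running G = 4.500000
t=1: π = [0.2969, 0.2813, 0.4219], E[r] = 4.1563, γ^t·E[r] = 3.325000, running G = 7.825000
t=2: π = [0.2344, 0.3203, 0.4453], E[r] = 4.1094, γ^t·E[r] = 2.630000, running G = 10.455000
t=3: π = [0.2236, 0.3301, 0.4463], E[r] = 4.1074, γ^t·E[r] = 2.103000, running G = 12.558000
t=4: π = [0.2222, 0.3325, 0.4453], E[r] = 4.1094, γ^t·E[r] = 1.683200, running G = 14.241200
t=5: π = [0.2221, 0.3331, 0.4448], E[r] = 4.1105, γ^t·E[r] = 1.346920, running G = 15.588120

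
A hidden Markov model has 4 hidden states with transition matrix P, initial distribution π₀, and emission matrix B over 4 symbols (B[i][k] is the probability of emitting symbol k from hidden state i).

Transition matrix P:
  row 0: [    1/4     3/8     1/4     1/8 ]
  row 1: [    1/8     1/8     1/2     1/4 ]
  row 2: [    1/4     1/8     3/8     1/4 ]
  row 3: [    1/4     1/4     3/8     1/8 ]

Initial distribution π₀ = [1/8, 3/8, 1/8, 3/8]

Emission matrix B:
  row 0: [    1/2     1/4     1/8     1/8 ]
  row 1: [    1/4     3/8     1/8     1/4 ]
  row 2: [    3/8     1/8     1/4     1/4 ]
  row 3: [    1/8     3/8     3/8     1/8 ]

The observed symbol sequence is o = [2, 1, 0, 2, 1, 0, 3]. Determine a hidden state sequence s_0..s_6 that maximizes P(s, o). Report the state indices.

t=0: δ = [1.562e-02, 4.688e-02, 3.125e-02, 1.406e-01]  (obs o_0=2)
t=1: δ = [8.789e-03, 1.318e-02, 6.592e-03, 6.592e-03]  ψ = [3, 3, 3, 3]  (obs o_1=1)
t=2: δ = [1.099e-03, 8.240e-04, 2.472e-03, 4.120e-04]  ψ = [0, 0, 1, 1]  (obs o_2=0)
t=3: δ = [7.725e-05, 5.150e-05, 2.317e-04, 2.317e-04]  ψ = [2, 0, 2, 2]  (obs o_3=2)
t=4: δ = [1.448e-05, 2.173e-05, 1.086e-05, 2.173e-05]  ψ = [2, 3, 2, 2]  (obs o_4=1)
t=5: δ = [2.716e-06, 1.358e-06, 4.074e-06, 6.789e-07]  ψ = [3, 0, 1, 1]  (obs o_5=0)
t=6: δ = [1.273e-07, 2.546e-07, 3.819e-07, 1.273e-07]  ψ = [2, 0, 2, 2]  (obs o_6=3)
backtrack: best end state = 2; path = [3, 1, 2, 3, 1, 2, 2]

path = [3, 1, 2, 3, 1, 2, 2]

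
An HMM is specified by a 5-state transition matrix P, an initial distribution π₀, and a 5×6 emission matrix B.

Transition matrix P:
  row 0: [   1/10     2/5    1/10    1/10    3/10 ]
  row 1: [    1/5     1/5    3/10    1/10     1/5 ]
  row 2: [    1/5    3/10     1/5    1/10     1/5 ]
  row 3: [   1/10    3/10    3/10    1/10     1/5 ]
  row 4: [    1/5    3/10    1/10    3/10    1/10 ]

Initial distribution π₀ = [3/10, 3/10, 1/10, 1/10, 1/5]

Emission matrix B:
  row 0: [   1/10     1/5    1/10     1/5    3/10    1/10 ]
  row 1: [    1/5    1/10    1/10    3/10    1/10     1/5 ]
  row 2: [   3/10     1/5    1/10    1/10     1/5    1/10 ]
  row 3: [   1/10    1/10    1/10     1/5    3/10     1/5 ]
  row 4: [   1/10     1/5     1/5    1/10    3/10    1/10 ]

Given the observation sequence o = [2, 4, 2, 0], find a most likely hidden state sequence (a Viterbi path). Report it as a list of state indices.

t=0: δ = [3.000e-02, 3.000e-02, 1.000e-02, 1.000e-02, 4.000e-02]  (obs o_0=2)
t=1: δ = [2.400e-03, 1.200e-03, 1.800e-03, 3.600e-03, 2.700e-03]  ψ = [4, 0, 1, 4, 0]  (obs o_1=4)
t=2: δ = [5.400e-05, 1.080e-04, 1.080e-04, 8.100e-05, 1.440e-04]  ψ = [4, 3, 3, 4, 0]  (obs o_2=2)
t=3: δ = [2.880e-06, 8.640e-06, 9.720e-06, 4.320e-06, 2.160e-06]  ψ = [4, 4, 1, 4, 1]  (obs o_3=0)
backtrack: best end state = 2; path = [4, 3, 1, 2]

path = [4, 3, 1, 2]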